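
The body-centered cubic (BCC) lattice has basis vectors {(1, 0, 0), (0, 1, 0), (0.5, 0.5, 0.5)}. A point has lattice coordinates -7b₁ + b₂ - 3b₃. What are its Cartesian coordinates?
(-8.5, -0.5, -1.5)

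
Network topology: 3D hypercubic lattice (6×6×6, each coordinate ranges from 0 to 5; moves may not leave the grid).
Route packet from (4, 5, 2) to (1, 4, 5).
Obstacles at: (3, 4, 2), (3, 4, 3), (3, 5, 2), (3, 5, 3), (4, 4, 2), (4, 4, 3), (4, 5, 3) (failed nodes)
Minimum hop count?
9
(one shortest path: (4, 5, 2) → (5, 5, 2) → (5, 4, 2) → (5, 4, 3) → (5, 4, 4) → (4, 4, 4) → (3, 4, 4) → (2, 4, 4) → (1, 4, 4) → (1, 4, 5))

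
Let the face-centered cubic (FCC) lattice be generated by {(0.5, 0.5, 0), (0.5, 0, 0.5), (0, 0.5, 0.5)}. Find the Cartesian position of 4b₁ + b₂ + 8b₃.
(2.5, 6, 4.5)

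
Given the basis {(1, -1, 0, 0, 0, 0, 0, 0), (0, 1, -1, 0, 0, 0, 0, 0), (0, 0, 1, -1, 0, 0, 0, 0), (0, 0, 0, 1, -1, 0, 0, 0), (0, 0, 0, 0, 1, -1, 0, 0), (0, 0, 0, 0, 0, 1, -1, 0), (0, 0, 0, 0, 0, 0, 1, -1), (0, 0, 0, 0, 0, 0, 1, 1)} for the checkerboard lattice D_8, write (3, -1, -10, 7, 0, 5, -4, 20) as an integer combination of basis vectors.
3b₁ + 2b₂ - 8b₃ - b₄ - b₅ + 4b₆ - 10b₇ + 10b₈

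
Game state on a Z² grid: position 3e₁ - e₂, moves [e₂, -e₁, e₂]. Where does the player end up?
(2, 1)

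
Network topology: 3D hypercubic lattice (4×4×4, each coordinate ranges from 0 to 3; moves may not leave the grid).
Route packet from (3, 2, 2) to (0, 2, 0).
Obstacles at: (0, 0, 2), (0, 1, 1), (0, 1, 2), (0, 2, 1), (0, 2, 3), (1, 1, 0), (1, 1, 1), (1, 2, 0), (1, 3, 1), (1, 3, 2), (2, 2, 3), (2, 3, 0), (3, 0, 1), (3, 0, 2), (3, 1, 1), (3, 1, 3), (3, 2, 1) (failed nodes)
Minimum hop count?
7
(one shortest path: (3, 2, 2) → (2, 2, 2) → (1, 2, 2) → (0, 2, 2) → (0, 3, 2) → (0, 3, 1) → (0, 3, 0) → (0, 2, 0))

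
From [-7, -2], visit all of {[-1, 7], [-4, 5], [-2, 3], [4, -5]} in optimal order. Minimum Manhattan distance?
34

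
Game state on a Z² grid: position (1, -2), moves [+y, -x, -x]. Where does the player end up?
(-1, -1)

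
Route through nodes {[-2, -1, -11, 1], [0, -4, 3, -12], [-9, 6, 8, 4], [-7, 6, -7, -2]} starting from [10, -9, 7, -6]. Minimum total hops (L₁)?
99
(one optimal route: (10, -9, 7, -6) → (0, -4, 3, -12) → (-2, -1, -11, 1) → (-7, 6, -7, -2) → (-9, 6, 8, 4))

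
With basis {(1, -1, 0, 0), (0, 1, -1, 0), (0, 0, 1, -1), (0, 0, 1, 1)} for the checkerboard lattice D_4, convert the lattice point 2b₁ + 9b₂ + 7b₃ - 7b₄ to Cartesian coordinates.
(2, 7, -9, -14)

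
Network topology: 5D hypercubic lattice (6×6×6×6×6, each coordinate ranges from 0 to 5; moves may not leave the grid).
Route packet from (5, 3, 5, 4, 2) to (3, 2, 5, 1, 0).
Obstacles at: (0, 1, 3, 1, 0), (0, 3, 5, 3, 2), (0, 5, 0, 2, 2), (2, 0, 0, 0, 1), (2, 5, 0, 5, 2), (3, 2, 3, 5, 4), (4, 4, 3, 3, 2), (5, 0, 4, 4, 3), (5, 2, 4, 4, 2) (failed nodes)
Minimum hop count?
8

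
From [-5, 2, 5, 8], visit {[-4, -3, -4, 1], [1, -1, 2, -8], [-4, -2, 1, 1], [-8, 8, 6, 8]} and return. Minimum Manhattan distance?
92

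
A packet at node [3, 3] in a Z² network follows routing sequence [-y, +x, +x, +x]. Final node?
(6, 2)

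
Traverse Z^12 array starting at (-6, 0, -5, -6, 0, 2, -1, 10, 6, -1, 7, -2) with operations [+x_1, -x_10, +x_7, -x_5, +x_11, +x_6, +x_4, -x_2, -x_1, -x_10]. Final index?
(-6, -1, -5, -5, -1, 3, 0, 10, 6, -3, 8, -2)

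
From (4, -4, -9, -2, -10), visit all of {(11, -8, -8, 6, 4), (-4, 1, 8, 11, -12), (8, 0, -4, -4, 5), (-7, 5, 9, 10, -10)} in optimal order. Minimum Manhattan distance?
128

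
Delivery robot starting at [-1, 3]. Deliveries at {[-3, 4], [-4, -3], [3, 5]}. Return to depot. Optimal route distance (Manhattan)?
30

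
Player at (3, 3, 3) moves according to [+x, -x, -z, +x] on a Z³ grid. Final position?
(4, 3, 2)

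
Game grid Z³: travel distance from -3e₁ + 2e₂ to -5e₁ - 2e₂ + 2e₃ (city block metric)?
8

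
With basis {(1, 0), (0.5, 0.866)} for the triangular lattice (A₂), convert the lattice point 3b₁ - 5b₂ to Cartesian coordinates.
(0.5, -4.33)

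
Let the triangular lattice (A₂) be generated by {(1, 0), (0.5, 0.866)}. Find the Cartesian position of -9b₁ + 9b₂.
(-4.5, 7.794)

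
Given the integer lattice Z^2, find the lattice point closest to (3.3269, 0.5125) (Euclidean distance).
(3, 1)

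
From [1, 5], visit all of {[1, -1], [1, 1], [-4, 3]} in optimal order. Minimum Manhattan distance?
15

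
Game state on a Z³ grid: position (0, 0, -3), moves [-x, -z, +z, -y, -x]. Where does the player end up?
(-2, -1, -3)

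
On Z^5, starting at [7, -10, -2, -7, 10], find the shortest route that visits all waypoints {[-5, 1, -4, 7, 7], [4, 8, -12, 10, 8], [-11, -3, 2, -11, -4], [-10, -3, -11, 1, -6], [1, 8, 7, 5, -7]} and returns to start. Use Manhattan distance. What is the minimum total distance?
232
(one optimal route: (7, -10, -2, -7, 10) → (-5, 1, -4, 7, 7) → (4, 8, -12, 10, 8) → (1, 8, 7, 5, -7) → (-10, -3, -11, 1, -6) → (-11, -3, 2, -11, -4) → (7, -10, -2, -7, 10))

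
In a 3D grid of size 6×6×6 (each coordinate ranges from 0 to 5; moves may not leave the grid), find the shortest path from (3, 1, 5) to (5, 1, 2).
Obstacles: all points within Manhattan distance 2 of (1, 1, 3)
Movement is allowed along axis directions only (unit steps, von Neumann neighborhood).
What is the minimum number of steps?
5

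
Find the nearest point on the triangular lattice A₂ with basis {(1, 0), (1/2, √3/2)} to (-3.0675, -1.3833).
(-3, -1.732)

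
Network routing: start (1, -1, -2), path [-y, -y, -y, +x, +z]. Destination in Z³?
(2, -4, -1)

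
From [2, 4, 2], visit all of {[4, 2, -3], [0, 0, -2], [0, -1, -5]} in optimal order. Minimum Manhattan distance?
20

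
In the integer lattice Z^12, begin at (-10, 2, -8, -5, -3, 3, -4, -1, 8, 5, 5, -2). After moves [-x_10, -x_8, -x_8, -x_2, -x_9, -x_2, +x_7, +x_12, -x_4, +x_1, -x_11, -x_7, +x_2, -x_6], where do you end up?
(-9, 1, -8, -6, -3, 2, -4, -3, 7, 4, 4, -1)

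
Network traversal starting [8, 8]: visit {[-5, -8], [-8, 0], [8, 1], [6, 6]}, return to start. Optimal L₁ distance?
64
(one optimal route: (8, 8) → (8, 1) → (-5, -8) → (-8, 0) → (6, 6) → (8, 8))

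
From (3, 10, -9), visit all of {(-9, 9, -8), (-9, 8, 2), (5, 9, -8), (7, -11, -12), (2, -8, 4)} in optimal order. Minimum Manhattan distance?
82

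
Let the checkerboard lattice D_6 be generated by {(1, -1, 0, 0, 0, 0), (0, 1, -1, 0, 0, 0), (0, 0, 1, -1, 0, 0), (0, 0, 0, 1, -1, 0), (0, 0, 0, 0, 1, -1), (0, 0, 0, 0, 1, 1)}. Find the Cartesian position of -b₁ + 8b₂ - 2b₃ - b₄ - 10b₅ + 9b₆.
(-1, 9, -10, 1, 0, 19)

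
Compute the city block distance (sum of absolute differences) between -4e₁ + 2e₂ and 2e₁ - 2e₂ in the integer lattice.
10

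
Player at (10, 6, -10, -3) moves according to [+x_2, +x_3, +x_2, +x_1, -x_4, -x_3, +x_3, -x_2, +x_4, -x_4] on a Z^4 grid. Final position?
(11, 7, -9, -4)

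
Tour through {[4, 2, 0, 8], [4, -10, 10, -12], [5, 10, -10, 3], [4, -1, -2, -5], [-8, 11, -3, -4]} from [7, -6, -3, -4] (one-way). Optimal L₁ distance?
126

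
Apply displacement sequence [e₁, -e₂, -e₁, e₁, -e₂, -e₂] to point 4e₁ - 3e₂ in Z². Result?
(5, -6)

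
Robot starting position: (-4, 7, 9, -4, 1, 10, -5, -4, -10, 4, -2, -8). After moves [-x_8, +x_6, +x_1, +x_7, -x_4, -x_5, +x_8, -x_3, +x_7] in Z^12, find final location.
(-3, 7, 8, -5, 0, 11, -3, -4, -10, 4, -2, -8)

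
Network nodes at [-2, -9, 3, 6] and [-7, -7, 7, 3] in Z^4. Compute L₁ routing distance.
14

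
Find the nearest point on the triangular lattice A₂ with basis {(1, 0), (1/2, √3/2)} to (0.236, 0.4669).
(0.5, 0.866)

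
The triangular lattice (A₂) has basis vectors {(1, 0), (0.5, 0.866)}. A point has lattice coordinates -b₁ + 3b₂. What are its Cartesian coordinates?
(0.5, 2.598)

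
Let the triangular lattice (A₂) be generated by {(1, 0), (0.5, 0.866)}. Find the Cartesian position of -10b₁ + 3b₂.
(-8.5, 2.598)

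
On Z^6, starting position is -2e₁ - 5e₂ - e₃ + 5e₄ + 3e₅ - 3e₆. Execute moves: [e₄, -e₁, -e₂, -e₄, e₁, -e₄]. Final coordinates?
(-2, -6, -1, 4, 3, -3)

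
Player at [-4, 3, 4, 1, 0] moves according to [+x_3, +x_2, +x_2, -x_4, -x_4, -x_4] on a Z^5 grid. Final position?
(-4, 5, 5, -2, 0)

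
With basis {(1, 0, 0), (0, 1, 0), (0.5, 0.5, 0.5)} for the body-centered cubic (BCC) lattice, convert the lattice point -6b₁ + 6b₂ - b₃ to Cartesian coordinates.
(-6.5, 5.5, -0.5)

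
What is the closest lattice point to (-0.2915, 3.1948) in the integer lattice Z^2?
(0, 3)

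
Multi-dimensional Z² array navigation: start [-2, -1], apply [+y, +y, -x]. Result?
(-3, 1)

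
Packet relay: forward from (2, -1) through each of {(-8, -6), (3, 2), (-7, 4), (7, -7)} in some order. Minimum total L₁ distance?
43
(one optimal route: (2, -1) → (3, 2) → (-7, 4) → (-8, -6) → (7, -7))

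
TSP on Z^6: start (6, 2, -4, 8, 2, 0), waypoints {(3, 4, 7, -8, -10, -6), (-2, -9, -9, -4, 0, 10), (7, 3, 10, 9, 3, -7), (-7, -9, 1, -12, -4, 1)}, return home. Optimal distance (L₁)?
194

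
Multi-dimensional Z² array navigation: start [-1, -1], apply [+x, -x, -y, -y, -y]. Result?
(-1, -4)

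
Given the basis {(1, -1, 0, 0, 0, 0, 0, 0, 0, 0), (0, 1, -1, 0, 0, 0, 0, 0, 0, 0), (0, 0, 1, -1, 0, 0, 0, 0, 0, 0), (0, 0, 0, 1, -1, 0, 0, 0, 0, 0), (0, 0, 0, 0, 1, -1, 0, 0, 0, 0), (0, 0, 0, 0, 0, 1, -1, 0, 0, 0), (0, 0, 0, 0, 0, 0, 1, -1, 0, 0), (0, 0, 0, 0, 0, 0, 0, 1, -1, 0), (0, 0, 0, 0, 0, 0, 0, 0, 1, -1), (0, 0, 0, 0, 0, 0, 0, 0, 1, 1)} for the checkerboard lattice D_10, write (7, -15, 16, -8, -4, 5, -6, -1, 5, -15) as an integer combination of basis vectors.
7b₁ - 8b₂ + 8b₃ - 4b₅ + b₆ - 5b₇ - 6b₈ + 7b₉ - 8b₁₀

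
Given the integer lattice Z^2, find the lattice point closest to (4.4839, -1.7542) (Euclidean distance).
(4, -2)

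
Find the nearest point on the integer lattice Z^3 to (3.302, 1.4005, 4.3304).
(3, 1, 4)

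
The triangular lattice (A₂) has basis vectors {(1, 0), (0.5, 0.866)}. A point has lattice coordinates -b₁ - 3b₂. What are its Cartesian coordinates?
(-2.5, -2.598)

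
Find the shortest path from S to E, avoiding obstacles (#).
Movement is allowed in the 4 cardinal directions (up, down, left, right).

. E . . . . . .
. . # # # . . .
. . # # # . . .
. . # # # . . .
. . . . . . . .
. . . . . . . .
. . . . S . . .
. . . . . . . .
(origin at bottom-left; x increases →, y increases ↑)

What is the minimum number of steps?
9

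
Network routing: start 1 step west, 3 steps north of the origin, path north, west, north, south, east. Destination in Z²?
(-1, 4)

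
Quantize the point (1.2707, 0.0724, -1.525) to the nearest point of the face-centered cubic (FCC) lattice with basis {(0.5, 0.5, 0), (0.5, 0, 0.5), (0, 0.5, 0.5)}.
(1.5, 0, -1.5)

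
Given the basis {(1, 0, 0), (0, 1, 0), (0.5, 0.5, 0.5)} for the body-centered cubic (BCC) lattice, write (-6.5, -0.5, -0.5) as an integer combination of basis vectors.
-6b₁ - b₃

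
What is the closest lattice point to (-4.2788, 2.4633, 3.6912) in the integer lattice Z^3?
(-4, 2, 4)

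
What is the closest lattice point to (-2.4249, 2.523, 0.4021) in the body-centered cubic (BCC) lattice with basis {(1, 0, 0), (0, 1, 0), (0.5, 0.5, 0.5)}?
(-2.5, 2.5, 0.5)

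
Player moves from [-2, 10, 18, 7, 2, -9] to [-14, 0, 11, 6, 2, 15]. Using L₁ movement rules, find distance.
54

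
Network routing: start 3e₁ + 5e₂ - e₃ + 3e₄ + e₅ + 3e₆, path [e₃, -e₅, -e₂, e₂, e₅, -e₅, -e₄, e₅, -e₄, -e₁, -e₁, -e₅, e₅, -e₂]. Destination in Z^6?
(1, 4, 0, 1, 1, 3)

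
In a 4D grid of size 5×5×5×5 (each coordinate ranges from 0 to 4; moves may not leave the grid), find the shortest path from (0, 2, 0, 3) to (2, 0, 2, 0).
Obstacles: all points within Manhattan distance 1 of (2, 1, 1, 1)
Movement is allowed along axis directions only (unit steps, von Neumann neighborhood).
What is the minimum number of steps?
9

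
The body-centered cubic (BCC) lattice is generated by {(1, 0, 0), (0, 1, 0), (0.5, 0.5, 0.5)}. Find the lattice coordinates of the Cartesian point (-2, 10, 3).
-5b₁ + 7b₂ + 6b₃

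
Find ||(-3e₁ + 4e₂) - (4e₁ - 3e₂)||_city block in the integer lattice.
14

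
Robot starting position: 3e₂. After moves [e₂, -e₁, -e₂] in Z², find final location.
(-1, 3)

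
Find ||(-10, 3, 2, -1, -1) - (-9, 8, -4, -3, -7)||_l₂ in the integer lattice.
10.0995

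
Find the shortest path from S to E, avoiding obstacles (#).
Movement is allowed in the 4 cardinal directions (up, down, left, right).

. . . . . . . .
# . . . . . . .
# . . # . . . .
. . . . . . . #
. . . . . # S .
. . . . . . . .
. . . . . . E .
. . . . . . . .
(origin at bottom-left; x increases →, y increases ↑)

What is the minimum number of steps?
2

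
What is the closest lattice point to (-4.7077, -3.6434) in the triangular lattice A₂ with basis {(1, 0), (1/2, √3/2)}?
(-5, -3.464)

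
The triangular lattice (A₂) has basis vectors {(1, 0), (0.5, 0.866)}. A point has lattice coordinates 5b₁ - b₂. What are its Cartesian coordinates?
(4.5, -0.866)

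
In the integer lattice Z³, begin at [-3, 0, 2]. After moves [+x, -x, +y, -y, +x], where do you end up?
(-2, 0, 2)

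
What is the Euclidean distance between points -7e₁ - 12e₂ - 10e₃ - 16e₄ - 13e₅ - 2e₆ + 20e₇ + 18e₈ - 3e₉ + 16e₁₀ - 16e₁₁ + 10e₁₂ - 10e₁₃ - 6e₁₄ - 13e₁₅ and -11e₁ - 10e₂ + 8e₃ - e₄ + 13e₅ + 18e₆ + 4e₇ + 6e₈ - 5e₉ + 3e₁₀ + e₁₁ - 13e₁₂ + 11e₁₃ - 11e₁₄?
60.5888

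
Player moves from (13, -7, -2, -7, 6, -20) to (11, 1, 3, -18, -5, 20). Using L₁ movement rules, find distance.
77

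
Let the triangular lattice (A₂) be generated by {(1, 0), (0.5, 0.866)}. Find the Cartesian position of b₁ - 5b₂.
(-1.5, -4.33)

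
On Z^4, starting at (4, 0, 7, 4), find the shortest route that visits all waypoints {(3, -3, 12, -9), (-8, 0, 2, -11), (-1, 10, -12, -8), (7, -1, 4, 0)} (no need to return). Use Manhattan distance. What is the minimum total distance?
94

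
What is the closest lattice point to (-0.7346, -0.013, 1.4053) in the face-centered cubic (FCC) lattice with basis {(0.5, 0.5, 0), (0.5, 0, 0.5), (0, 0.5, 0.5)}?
(-0.5, 0, 1.5)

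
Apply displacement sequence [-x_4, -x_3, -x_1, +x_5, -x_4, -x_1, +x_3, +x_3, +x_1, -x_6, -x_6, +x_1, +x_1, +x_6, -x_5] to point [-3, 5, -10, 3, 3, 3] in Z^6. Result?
(-2, 5, -9, 1, 3, 2)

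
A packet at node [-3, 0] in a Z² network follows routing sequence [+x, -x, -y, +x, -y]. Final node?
(-2, -2)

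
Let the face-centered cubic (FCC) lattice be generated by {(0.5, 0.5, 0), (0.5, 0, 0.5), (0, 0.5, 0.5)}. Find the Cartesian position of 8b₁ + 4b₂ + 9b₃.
(6, 8.5, 6.5)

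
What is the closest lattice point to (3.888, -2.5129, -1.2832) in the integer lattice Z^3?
(4, -3, -1)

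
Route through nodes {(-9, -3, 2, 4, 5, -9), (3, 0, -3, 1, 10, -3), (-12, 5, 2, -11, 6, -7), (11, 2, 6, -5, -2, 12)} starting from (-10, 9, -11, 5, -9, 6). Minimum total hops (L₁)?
178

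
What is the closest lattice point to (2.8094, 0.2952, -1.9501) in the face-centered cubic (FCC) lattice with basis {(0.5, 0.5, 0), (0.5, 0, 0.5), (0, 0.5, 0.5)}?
(3, 0, -2)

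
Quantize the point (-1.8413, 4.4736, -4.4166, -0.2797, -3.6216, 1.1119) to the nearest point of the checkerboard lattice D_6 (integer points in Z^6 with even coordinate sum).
(-2, 5, -4, 0, -4, 1)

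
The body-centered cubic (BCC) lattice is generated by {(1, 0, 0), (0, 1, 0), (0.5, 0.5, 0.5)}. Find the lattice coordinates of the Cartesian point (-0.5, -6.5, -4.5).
4b₁ - 2b₂ - 9b₃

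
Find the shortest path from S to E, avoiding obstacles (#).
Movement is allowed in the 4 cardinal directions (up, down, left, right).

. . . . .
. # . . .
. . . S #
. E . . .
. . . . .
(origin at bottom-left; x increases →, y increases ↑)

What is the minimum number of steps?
3
(one shortest path: (3, 2) → (2, 2) → (1, 2) → (1, 1))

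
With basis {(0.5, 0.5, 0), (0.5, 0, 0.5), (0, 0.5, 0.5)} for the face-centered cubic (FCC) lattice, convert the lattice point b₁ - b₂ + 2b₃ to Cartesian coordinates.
(0, 1.5, 0.5)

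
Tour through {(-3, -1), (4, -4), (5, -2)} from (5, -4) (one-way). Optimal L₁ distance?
13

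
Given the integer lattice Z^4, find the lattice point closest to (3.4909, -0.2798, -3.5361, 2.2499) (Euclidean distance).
(3, 0, -4, 2)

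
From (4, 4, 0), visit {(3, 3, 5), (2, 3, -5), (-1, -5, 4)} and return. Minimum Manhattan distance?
48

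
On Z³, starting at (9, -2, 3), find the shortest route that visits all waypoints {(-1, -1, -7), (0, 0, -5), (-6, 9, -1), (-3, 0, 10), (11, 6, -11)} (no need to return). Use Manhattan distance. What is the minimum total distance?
90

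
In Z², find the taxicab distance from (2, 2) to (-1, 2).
3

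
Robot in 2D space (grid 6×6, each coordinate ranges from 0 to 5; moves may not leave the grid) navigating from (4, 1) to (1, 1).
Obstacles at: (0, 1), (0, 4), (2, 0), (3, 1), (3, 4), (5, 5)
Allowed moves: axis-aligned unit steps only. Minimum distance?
5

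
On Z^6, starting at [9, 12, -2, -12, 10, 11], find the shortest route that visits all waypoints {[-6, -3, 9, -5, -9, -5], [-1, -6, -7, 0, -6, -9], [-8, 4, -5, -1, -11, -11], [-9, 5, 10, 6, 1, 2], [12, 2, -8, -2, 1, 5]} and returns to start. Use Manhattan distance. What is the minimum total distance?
264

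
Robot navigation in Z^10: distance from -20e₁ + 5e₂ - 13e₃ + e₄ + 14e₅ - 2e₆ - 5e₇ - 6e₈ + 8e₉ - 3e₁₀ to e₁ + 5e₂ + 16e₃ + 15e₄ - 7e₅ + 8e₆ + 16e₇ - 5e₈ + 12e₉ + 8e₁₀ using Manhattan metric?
132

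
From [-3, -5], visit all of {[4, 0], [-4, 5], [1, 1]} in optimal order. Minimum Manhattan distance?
24
(one optimal route: (-3, -5) → (-4, 5) → (1, 1) → (4, 0))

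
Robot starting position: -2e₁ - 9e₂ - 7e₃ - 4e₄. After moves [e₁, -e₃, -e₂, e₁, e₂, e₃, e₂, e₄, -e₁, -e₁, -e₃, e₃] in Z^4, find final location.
(-2, -8, -7, -3)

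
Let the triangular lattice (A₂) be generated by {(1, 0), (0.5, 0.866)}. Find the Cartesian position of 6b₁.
(6, 0)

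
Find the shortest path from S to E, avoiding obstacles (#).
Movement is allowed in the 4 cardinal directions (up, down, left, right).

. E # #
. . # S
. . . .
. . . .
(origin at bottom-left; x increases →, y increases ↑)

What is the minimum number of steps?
5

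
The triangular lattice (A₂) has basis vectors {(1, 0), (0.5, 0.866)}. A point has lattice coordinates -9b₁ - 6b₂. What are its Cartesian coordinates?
(-12, -5.196)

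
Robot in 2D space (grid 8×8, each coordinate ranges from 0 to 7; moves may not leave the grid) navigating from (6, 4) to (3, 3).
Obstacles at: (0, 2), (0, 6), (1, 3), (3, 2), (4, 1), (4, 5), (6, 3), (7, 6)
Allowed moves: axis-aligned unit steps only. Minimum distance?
4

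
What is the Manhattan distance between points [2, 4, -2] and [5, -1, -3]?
9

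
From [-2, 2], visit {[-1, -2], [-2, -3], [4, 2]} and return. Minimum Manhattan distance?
22
(one optimal route: (-2, 2) → (-2, -3) → (-1, -2) → (4, 2) → (-2, 2))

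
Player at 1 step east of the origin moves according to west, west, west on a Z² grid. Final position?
(-2, 0)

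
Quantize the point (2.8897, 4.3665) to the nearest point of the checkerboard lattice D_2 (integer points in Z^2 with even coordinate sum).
(3, 5)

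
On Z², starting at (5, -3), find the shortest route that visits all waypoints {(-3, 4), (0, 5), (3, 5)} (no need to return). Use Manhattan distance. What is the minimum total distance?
17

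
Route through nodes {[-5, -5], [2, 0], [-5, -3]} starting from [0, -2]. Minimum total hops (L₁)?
16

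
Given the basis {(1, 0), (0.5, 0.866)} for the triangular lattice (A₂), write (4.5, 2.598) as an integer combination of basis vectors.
3b₁ + 3b₂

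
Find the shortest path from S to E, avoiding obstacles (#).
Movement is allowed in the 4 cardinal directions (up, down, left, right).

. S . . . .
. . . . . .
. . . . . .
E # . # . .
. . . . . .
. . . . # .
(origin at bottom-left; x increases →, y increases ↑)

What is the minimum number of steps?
4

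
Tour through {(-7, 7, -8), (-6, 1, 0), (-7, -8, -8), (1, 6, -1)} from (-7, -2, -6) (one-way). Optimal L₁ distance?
51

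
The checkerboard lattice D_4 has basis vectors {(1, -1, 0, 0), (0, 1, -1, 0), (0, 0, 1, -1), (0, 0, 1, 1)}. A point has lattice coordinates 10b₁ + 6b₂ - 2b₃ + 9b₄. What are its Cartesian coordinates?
(10, -4, 1, 11)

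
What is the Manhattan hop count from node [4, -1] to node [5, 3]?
5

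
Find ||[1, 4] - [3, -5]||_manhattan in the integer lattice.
11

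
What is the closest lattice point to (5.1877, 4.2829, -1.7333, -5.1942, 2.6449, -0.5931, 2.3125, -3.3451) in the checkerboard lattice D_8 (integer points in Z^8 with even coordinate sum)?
(5, 4, -2, -5, 3, 0, 2, -3)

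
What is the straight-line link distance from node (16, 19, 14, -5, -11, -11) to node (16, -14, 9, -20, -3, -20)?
38.5227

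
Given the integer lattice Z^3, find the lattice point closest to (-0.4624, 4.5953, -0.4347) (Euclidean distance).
(0, 5, 0)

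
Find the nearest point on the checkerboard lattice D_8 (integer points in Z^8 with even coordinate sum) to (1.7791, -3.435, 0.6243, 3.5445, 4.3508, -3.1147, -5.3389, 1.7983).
(2, -3, 1, 4, 4, -3, -5, 2)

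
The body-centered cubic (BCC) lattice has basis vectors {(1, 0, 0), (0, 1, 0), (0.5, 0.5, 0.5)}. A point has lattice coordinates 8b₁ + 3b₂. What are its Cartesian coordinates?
(8, 3, 0)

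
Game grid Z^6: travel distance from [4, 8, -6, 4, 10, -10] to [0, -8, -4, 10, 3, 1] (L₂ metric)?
21.9545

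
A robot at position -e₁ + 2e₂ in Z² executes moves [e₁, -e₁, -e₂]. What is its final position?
(-1, 1)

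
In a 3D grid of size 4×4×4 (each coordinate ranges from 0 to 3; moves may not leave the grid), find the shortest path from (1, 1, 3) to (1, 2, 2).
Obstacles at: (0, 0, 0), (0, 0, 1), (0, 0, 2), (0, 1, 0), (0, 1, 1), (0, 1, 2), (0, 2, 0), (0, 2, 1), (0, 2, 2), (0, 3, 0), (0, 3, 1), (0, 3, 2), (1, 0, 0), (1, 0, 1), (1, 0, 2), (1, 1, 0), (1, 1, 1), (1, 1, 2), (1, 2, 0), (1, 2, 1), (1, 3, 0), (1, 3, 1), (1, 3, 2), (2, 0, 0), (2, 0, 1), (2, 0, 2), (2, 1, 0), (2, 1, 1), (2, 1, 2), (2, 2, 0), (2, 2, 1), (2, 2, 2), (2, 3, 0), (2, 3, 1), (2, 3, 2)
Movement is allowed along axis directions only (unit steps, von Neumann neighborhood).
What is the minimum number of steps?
2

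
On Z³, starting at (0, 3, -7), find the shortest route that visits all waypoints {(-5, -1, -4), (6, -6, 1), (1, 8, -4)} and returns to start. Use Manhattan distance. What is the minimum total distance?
66
(one optimal route: (0, 3, -7) → (-5, -1, -4) → (6, -6, 1) → (1, 8, -4) → (0, 3, -7))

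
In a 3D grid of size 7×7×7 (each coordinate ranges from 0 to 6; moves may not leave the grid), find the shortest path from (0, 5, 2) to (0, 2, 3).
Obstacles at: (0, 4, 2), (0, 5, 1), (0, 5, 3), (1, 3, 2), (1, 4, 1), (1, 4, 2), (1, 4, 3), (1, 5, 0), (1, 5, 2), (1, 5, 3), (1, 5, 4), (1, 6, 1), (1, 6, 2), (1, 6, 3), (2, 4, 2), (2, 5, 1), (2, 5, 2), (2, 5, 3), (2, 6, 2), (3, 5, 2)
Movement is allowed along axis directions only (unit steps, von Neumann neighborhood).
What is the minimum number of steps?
8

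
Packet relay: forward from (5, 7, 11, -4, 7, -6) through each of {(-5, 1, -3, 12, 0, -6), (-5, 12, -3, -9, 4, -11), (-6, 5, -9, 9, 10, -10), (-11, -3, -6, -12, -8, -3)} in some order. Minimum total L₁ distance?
157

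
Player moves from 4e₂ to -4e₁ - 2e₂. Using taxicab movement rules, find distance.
10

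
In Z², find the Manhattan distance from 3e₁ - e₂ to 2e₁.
2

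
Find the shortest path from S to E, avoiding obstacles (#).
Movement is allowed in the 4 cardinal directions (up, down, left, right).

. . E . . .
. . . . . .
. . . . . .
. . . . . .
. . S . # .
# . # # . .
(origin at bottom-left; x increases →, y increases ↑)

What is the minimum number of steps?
4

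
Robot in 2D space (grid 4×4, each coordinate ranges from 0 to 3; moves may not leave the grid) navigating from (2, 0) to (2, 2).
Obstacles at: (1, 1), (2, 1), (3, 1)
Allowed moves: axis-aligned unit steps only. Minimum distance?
6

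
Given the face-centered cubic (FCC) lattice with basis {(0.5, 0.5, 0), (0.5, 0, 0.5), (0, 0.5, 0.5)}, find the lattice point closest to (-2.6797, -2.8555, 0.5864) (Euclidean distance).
(-2.5, -3, 0.5)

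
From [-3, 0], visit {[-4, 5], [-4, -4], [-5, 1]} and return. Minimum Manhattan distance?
22
(one optimal route: (-3, 0) → (-4, 5) → (-5, 1) → (-4, -4) → (-3, 0))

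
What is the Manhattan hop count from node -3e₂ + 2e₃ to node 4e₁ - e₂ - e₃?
9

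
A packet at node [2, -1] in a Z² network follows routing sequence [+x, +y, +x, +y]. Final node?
(4, 1)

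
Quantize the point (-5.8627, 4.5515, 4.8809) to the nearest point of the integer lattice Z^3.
(-6, 5, 5)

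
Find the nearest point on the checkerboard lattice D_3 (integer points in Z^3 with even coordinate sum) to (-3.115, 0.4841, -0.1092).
(-3, 1, 0)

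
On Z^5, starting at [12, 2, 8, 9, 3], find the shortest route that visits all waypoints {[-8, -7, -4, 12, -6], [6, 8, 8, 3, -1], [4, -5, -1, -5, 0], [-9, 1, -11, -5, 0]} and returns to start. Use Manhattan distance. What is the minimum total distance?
176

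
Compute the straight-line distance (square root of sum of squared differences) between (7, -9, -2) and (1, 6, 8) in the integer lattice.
19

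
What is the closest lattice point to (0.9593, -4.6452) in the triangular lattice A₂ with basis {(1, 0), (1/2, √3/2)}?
(1, -5.196)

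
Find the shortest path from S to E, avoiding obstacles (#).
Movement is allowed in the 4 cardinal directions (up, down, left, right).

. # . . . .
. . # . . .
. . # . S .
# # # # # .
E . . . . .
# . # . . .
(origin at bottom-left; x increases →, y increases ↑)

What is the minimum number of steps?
8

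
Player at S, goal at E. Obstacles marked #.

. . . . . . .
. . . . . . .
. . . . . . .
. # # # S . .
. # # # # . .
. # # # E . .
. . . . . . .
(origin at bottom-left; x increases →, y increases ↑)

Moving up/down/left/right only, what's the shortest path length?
4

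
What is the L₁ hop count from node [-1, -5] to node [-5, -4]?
5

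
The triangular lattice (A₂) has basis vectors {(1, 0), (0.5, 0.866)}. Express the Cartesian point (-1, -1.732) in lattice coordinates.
-2b₂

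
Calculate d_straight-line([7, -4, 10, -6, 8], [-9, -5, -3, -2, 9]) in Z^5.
21.0476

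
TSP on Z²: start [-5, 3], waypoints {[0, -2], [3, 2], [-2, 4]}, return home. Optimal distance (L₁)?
28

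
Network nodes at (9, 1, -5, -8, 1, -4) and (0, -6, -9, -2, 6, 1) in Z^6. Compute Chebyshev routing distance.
9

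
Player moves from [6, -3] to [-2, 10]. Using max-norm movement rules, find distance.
13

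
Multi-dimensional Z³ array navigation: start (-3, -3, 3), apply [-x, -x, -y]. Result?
(-5, -4, 3)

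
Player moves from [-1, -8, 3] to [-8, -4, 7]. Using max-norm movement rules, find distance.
7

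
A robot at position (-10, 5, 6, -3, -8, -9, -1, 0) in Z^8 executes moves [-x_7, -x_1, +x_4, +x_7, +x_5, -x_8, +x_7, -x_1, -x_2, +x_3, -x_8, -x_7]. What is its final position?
(-12, 4, 7, -2, -7, -9, -1, -2)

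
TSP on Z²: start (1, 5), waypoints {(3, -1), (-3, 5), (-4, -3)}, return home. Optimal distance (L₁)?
30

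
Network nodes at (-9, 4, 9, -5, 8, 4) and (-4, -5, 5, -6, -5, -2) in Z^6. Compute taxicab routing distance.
38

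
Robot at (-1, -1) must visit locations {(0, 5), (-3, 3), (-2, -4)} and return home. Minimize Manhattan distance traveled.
24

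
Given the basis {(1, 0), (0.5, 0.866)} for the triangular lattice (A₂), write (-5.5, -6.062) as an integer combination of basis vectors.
-2b₁ - 7b₂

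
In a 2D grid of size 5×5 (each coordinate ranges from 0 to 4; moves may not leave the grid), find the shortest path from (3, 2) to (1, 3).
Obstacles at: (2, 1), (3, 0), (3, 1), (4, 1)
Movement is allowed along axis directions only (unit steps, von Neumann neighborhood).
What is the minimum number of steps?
3
(one shortest path: (3, 2) → (2, 2) → (1, 2) → (1, 3))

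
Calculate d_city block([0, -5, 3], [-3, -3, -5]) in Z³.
13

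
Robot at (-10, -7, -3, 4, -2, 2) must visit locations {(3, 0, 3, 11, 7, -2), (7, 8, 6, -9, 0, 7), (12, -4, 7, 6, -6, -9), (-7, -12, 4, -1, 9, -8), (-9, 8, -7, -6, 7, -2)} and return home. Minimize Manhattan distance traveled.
272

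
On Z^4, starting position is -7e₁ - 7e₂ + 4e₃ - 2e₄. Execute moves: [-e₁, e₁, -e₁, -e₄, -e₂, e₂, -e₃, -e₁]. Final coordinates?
(-9, -7, 3, -3)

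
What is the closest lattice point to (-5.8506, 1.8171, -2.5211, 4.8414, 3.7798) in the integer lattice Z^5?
(-6, 2, -3, 5, 4)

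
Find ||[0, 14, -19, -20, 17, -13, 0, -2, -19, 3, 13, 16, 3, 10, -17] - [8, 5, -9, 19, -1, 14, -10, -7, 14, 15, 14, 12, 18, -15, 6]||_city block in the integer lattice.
239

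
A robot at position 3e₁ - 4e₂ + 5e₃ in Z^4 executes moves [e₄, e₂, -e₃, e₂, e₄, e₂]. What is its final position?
(3, -1, 4, 2)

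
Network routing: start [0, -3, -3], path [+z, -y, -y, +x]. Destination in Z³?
(1, -5, -2)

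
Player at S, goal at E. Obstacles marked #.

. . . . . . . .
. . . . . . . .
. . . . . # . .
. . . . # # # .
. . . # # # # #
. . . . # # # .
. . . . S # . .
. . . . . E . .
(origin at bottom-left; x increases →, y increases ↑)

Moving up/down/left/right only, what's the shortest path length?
2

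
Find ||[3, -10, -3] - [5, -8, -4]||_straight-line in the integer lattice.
3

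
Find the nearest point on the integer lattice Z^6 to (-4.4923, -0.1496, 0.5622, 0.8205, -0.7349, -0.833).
(-4, 0, 1, 1, -1, -1)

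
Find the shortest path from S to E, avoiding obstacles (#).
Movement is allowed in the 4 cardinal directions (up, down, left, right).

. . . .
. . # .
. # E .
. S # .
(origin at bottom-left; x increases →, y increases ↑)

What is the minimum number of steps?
10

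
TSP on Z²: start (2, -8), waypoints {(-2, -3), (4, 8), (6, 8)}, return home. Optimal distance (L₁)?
48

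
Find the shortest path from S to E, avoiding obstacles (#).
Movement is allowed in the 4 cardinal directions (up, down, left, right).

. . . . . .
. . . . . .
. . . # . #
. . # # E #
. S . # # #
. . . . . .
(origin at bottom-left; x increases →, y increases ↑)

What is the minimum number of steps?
8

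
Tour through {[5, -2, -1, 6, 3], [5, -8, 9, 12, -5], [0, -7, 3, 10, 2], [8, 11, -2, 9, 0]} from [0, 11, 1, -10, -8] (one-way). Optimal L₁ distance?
101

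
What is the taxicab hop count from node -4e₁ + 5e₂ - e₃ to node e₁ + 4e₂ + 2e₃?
9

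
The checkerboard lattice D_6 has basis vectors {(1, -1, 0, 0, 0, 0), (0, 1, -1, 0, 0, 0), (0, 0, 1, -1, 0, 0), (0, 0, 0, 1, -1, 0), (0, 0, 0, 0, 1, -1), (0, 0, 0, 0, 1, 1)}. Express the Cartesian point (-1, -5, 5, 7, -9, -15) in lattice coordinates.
-b₁ - 6b₂ - b₃ + 6b₄ + 6b₅ - 9b₆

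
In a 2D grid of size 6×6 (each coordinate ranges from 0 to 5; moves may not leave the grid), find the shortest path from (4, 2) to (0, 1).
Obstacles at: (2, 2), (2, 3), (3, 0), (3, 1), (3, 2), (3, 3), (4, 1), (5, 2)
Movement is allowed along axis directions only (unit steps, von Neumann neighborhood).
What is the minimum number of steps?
9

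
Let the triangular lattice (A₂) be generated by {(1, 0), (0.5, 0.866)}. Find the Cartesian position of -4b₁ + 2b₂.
(-3, 1.732)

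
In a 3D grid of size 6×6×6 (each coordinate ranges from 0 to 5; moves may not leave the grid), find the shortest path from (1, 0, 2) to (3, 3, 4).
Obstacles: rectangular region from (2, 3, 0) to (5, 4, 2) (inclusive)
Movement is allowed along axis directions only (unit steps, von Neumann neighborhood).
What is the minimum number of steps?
7
(one shortest path: (1, 0, 2) → (2, 0, 2) → (3, 0, 2) → (3, 1, 2) → (3, 2, 2) → (3, 2, 3) → (3, 3, 3) → (3, 3, 4))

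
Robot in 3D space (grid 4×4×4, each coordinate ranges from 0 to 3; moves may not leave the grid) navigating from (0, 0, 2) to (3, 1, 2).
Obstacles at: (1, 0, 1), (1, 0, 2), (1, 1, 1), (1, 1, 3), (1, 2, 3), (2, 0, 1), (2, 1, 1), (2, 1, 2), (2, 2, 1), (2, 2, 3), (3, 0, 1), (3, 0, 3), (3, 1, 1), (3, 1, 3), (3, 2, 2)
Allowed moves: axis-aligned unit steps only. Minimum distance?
6
(one shortest path: (0, 0, 2) → (0, 0, 3) → (1, 0, 3) → (2, 0, 3) → (2, 0, 2) → (3, 0, 2) → (3, 1, 2))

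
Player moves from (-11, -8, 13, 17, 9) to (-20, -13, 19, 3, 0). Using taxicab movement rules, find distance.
43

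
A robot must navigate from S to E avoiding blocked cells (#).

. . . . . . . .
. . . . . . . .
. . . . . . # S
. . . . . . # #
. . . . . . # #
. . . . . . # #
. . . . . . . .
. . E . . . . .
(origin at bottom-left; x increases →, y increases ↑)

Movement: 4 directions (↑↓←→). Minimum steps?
12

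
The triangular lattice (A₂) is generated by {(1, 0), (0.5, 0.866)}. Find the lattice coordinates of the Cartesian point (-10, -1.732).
-9b₁ - 2b₂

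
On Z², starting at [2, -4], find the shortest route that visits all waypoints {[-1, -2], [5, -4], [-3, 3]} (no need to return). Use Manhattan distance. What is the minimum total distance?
18
(one optimal route: (2, -4) → (5, -4) → (-1, -2) → (-3, 3))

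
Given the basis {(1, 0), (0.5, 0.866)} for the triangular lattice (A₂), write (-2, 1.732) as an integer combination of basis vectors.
-3b₁ + 2b₂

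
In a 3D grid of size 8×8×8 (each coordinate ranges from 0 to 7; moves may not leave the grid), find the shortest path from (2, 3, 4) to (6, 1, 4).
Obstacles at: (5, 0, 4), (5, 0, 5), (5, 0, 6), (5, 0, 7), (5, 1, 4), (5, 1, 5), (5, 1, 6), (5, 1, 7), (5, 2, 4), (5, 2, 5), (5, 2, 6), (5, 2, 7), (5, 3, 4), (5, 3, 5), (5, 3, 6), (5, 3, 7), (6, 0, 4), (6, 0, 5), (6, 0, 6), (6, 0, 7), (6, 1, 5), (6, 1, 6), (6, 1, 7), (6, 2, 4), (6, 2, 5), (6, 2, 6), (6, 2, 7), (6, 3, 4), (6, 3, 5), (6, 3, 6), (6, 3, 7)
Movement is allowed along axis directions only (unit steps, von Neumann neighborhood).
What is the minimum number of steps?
8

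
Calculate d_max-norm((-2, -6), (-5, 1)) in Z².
7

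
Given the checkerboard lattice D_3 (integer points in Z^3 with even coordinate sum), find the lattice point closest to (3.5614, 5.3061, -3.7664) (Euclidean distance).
(3, 5, -4)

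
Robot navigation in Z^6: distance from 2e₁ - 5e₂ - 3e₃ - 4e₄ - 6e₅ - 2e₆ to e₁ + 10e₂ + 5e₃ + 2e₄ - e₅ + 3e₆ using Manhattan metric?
40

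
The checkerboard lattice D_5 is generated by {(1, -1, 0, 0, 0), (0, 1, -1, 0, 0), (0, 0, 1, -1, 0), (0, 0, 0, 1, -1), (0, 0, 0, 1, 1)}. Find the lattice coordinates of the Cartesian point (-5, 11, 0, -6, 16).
-5b₁ + 6b₂ + 6b₃ - 8b₄ + 8b₅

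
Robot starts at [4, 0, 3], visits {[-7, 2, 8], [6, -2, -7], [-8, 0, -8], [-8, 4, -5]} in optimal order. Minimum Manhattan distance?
54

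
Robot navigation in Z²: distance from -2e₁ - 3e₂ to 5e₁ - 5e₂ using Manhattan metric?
9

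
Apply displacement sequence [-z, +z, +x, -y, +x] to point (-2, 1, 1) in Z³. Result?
(0, 0, 1)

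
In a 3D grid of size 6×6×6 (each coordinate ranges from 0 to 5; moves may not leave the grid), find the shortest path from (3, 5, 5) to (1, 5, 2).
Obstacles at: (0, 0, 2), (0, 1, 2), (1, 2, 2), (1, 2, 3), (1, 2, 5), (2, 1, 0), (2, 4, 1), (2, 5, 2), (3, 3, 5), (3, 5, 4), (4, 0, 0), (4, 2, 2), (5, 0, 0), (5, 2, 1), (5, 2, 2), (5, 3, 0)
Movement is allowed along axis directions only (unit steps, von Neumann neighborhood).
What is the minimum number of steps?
5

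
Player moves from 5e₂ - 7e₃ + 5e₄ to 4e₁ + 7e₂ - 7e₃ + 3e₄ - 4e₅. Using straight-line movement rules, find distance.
6.32456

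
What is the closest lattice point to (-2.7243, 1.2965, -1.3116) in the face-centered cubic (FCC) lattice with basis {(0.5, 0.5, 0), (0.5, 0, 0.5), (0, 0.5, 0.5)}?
(-3, 1.5, -1.5)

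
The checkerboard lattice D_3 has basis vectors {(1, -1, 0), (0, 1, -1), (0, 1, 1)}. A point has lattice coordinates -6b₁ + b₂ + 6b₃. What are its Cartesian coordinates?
(-6, 13, 5)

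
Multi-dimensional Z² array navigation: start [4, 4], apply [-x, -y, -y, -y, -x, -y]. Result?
(2, 0)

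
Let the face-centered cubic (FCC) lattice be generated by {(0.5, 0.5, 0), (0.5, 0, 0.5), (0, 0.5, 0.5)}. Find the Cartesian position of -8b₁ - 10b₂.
(-9, -4, -5)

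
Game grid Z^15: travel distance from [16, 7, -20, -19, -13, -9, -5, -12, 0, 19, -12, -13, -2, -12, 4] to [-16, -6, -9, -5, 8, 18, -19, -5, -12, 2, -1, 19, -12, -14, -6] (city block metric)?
233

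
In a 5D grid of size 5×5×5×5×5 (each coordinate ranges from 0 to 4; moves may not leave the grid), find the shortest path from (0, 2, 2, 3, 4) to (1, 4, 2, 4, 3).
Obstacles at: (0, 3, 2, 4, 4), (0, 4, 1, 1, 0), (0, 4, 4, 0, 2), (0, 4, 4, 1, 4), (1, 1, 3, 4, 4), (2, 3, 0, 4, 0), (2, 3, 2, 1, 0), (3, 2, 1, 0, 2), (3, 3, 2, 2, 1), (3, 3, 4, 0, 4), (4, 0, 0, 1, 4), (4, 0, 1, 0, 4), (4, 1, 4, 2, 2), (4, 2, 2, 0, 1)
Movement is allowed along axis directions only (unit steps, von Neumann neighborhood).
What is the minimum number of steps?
5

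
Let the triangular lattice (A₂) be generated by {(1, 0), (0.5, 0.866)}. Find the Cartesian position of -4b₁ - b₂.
(-4.5, -0.866)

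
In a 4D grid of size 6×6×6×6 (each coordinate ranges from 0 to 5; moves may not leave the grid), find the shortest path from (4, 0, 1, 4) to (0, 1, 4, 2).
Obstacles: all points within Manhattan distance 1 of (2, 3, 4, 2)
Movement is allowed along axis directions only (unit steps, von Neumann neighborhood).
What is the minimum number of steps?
10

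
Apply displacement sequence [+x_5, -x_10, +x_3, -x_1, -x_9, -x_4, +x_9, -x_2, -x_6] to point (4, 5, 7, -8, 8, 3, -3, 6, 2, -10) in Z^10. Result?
(3, 4, 8, -9, 9, 2, -3, 6, 2, -11)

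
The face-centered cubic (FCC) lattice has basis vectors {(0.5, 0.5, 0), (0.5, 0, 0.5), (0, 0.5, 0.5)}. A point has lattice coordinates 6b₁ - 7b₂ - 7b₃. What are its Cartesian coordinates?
(-0.5, -0.5, -7)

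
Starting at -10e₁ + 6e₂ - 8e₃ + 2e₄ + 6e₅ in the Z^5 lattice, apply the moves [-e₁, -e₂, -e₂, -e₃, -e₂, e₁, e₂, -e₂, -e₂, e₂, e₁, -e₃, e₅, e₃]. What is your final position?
(-9, 3, -9, 2, 7)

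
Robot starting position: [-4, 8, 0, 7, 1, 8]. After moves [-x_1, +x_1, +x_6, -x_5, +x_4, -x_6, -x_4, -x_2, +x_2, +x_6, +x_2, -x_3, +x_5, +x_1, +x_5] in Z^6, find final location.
(-3, 9, -1, 7, 2, 9)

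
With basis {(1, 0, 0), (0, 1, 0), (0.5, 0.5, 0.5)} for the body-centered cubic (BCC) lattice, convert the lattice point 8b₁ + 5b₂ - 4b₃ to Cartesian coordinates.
(6, 3, -2)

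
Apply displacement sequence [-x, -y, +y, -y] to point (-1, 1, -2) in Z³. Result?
(-2, 0, -2)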